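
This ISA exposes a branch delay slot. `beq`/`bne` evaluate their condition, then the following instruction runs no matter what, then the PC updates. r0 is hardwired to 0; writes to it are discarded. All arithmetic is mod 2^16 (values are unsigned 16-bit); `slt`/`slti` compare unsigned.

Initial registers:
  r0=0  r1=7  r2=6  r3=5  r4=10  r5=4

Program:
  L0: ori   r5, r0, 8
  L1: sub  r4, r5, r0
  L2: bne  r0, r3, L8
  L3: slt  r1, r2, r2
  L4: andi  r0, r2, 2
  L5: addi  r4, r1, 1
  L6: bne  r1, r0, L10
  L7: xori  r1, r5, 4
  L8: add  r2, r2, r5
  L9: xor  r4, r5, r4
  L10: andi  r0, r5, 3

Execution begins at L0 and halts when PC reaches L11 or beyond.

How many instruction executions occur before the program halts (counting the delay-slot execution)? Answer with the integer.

#0 ori   r5, r0, 8 ; 0/7/6/5/10/8
#1 sub  r4, r5, r0 ; 0/7/6/5/8/8
#2 bne  r0, r3, L8 ; 0/7/6/5/8/8 ; →target
#3 slt  r1, r2, r2 ; 0/0/6/5/8/8
#8 add  r2, r2, r5 ; 0/0/14/5/8/8
#9 xor  r4, r5, r4 ; 0/0/14/5/0/8
#10 andi  r0, r5, 3 ; 0/0/14/5/0/8

7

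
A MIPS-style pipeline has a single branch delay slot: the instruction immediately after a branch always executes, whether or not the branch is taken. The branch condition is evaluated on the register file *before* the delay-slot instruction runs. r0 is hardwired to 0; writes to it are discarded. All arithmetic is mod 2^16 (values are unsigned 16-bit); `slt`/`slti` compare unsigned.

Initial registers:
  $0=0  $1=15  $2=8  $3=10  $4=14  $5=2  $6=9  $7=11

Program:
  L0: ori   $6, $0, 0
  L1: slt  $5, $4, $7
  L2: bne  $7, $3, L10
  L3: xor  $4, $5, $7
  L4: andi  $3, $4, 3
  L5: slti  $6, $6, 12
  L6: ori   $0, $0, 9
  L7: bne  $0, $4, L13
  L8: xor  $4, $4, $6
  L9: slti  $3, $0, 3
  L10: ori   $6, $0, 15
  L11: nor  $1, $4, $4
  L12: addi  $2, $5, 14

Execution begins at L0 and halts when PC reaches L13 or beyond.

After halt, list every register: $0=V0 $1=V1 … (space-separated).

#0 ori   $6, $0, 0 ; 0/15/8/10/14/2/0/11
#1 slt  $5, $4, $7 ; 0/15/8/10/14/0/0/11
#2 bne  $7, $3, L10 ; 0/15/8/10/14/0/0/11 ; →target
#3 xor  $4, $5, $7 ; 0/15/8/10/11/0/0/11
#10 ori   $6, $0, 15 ; 0/15/8/10/11/0/15/11
#11 nor  $1, $4, $4 ; 0/65524/8/10/11/0/15/11
#12 addi  $2, $5, 14 ; 0/65524/14/10/11/0/15/11

$0=0 $1=65524 $2=14 $3=10 $4=11 $5=0 $6=15 $7=11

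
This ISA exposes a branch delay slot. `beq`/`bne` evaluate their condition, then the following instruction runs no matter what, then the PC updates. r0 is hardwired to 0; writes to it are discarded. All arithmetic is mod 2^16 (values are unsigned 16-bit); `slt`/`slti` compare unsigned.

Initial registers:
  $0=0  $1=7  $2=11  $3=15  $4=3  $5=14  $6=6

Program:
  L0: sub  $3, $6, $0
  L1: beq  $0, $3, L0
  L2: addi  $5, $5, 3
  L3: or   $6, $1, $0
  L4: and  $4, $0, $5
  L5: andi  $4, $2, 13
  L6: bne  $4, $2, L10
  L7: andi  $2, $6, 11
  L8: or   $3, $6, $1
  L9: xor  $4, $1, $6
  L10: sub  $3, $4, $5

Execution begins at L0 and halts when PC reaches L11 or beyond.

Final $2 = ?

3

  step pc=0: sub  $3, $6, $0  regs=(0,7,11,6,3,14,6)
  step pc=1: beq  $0, $3, L0  cond=F  regs=(0,7,11,6,3,14,6)
  step pc=2: addi  $5, $5, 3  regs=(0,7,11,6,3,17,6)
  step pc=3: or   $6, $1, $0  regs=(0,7,11,6,3,17,7)
  step pc=4: and  $4, $0, $5  regs=(0,7,11,6,0,17,7)
  step pc=5: andi  $4, $2, 13  regs=(0,7,11,6,9,17,7)
  step pc=6: bne  $4, $2, L10  cond=T  regs=(0,7,11,6,9,17,7)
  step pc=7: andi  $2, $6, 11  regs=(0,7,3,6,9,17,7)
  step pc=10: sub  $3, $4, $5  regs=(0,7,3,65528,9,17,7)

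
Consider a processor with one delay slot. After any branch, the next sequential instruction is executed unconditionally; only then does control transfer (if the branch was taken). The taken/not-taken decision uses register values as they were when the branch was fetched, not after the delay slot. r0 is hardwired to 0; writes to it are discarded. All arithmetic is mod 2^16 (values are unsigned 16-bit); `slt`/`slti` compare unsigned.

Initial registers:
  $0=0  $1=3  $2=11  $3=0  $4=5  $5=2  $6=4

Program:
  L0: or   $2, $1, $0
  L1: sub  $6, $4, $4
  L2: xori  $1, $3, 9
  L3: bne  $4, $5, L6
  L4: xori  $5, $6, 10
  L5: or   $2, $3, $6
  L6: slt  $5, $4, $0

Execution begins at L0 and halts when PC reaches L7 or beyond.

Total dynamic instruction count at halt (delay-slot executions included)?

PC=0  or   $2, $1, $0        | $0=0 $1=3 $2=3 $3=0 $4=5 $5=2 $6=4
PC=1  sub  $6, $4, $4        | $0=0 $1=3 $2=3 $3=0 $4=5 $5=2 $6=0
PC=2  xori  $1, $3, 9        | $0=0 $1=9 $2=3 $3=0 $4=5 $5=2 $6=0
PC=3  bne  $4, $5, L6        | $0=0 $1=9 $2=3 $3=0 $4=5 $5=2 $6=0  [TAKEN]
PC=4  xori  $5, $6, 10       | $0=0 $1=9 $2=3 $3=0 $4=5 $5=10 $6=0
PC=6  slt  $5, $4, $0        | $0=0 $1=9 $2=3 $3=0 $4=5 $5=0 $6=0

6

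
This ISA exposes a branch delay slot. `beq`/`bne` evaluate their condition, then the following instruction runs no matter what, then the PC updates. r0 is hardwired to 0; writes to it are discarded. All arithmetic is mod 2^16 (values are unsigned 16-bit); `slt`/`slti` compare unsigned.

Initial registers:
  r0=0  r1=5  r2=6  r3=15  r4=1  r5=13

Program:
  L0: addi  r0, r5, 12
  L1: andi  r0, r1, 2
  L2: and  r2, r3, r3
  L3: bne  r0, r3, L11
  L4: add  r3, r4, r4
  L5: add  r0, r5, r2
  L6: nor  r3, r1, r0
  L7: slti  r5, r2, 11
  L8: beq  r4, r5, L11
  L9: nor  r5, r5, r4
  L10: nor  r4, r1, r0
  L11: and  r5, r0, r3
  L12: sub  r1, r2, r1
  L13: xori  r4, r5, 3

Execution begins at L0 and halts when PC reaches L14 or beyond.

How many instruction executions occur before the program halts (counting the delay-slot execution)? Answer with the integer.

#0 addi  r0, r5, 12 ; 0/5/6/15/1/13
#1 andi  r0, r1, 2 ; 0/5/6/15/1/13
#2 and  r2, r3, r3 ; 0/5/15/15/1/13
#3 bne  r0, r3, L11 ; 0/5/15/15/1/13 ; →target
#4 add  r3, r4, r4 ; 0/5/15/2/1/13
#11 and  r5, r0, r3 ; 0/5/15/2/1/0
#12 sub  r1, r2, r1 ; 0/10/15/2/1/0
#13 xori  r4, r5, 3 ; 0/10/15/2/3/0

8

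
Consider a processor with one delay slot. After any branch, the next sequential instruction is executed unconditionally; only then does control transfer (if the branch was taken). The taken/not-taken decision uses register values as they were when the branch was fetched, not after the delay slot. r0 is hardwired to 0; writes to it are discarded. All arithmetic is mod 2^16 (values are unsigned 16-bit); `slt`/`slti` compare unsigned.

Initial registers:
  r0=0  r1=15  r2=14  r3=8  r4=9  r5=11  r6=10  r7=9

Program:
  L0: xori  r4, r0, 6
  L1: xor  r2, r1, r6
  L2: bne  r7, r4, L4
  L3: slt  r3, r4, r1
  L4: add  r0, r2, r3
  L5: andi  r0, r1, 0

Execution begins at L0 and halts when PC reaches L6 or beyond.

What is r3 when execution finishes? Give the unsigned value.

1

[0] xori  r4, r0, 6  →  {r0:0, r1:15, r2:14, r3:8, r4:6, r5:11, r6:10, r7:9}
[1] xor  r2, r1, r6  →  {r0:0, r1:15, r2:5, r3:8, r4:6, r5:11, r6:10, r7:9}
[2] bne  r7, r4, L4  →  {r0:0, r1:15, r2:5, r3:8, r4:6, r5:11, r6:10, r7:9}  ⟨branch taken⟩
[3] slt  r3, r4, r1  →  {r0:0, r1:15, r2:5, r3:1, r4:6, r5:11, r6:10, r7:9}
[4] add  r0, r2, r3  →  {r0:0, r1:15, r2:5, r3:1, r4:6, r5:11, r6:10, r7:9}
[5] andi  r0, r1, 0  →  {r0:0, r1:15, r2:5, r3:1, r4:6, r5:11, r6:10, r7:9}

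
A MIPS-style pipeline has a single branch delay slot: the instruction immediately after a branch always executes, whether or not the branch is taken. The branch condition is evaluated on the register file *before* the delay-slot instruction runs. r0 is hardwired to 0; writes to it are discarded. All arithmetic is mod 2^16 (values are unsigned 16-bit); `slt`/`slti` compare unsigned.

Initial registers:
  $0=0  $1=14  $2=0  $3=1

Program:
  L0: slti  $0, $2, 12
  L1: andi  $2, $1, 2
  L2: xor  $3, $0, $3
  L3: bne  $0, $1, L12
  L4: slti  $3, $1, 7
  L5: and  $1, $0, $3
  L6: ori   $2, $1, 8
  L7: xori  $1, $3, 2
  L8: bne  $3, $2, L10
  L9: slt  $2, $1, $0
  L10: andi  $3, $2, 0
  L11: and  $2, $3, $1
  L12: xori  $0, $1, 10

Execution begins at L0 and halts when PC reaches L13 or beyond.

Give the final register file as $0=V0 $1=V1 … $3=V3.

[0] slti  $0, $2, 12  →  {$0:0, $1:14, $2:0, $3:1}
[1] andi  $2, $1, 2  →  {$0:0, $1:14, $2:2, $3:1}
[2] xor  $3, $0, $3  →  {$0:0, $1:14, $2:2, $3:1}
[3] bne  $0, $1, L12  →  {$0:0, $1:14, $2:2, $3:1}  ⟨branch taken⟩
[4] slti  $3, $1, 7  →  {$0:0, $1:14, $2:2, $3:0}
[12] xori  $0, $1, 10  →  {$0:0, $1:14, $2:2, $3:0}

$0=0 $1=14 $2=2 $3=0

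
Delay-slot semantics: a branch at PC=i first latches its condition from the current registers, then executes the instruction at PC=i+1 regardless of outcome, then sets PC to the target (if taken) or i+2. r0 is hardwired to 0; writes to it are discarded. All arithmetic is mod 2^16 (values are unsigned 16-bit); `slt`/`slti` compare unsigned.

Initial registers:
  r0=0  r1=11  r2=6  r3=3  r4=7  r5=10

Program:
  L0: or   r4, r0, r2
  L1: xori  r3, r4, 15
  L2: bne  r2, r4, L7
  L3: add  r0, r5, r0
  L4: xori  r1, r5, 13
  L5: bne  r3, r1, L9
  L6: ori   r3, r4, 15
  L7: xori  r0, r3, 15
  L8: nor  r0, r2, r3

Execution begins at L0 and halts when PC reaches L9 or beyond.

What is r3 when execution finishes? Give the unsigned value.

15

[0] or   r4, r0, r2  →  {r0:0, r1:11, r2:6, r3:3, r4:6, r5:10}
[1] xori  r3, r4, 15  →  {r0:0, r1:11, r2:6, r3:9, r4:6, r5:10}
[2] bne  r2, r4, L7  →  {r0:0, r1:11, r2:6, r3:9, r4:6, r5:10}  ⟨branch fallthrough⟩
[3] add  r0, r5, r0  →  {r0:0, r1:11, r2:6, r3:9, r4:6, r5:10}
[4] xori  r1, r5, 13  →  {r0:0, r1:7, r2:6, r3:9, r4:6, r5:10}
[5] bne  r3, r1, L9  →  {r0:0, r1:7, r2:6, r3:9, r4:6, r5:10}  ⟨branch taken⟩
[6] ori   r3, r4, 15  →  {r0:0, r1:7, r2:6, r3:15, r4:6, r5:10}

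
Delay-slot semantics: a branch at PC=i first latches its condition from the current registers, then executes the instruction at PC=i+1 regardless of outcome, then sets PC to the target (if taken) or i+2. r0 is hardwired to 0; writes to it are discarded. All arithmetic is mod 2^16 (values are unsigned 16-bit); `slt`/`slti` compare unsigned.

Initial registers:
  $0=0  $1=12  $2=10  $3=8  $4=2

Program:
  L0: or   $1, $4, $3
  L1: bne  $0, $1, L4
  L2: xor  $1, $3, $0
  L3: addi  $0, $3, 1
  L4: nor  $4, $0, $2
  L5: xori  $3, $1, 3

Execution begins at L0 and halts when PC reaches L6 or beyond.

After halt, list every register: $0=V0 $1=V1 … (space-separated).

  step pc=0: or   $1, $4, $3  regs=(0,10,10,8,2)
  step pc=1: bne  $0, $1, L4  cond=T  regs=(0,10,10,8,2)
  step pc=2: xor  $1, $3, $0  regs=(0,8,10,8,2)
  step pc=4: nor  $4, $0, $2  regs=(0,8,10,8,65525)
  step pc=5: xori  $3, $1, 3  regs=(0,8,10,11,65525)

$0=0 $1=8 $2=10 $3=11 $4=65525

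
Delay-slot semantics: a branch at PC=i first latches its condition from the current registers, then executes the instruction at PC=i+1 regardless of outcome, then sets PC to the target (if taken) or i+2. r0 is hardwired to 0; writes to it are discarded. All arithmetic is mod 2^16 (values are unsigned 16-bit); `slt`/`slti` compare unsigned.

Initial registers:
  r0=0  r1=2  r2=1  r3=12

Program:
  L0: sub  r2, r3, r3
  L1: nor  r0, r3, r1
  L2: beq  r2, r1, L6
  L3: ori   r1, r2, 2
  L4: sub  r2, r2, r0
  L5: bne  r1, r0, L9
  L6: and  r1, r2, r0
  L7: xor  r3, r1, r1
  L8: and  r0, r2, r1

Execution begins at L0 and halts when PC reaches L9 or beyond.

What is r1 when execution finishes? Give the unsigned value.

PC=0  sub  r2, r3, r3        | r0=0 r1=2 r2=0 r3=12
PC=1  nor  r0, r3, r1        | r0=0 r1=2 r2=0 r3=12
PC=2  beq  r2, r1, L6        | r0=0 r1=2 r2=0 r3=12  [not taken]
PC=3  ori   r1, r2, 2        | r0=0 r1=2 r2=0 r3=12
PC=4  sub  r2, r2, r0        | r0=0 r1=2 r2=0 r3=12
PC=5  bne  r1, r0, L9        | r0=0 r1=2 r2=0 r3=12  [TAKEN]
PC=6  and  r1, r2, r0        | r0=0 r1=0 r2=0 r3=12

0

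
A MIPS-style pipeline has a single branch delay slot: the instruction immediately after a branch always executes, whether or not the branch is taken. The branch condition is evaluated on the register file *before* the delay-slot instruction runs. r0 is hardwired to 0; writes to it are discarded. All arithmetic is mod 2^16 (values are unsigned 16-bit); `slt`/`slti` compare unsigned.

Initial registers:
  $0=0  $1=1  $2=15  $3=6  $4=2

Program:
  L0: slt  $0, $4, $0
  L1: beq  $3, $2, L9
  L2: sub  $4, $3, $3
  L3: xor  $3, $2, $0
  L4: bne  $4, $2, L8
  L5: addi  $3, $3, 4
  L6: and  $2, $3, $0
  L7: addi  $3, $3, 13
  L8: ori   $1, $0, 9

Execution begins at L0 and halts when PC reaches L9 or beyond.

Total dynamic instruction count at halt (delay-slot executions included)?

7

[0] slt  $0, $4, $0  →  {$0:0, $1:1, $2:15, $3:6, $4:2}
[1] beq  $3, $2, L9  →  {$0:0, $1:1, $2:15, $3:6, $4:2}  ⟨branch fallthrough⟩
[2] sub  $4, $3, $3  →  {$0:0, $1:1, $2:15, $3:6, $4:0}
[3] xor  $3, $2, $0  →  {$0:0, $1:1, $2:15, $3:15, $4:0}
[4] bne  $4, $2, L8  →  {$0:0, $1:1, $2:15, $3:15, $4:0}  ⟨branch taken⟩
[5] addi  $3, $3, 4  →  {$0:0, $1:1, $2:15, $3:19, $4:0}
[8] ori   $1, $0, 9  →  {$0:0, $1:9, $2:15, $3:19, $4:0}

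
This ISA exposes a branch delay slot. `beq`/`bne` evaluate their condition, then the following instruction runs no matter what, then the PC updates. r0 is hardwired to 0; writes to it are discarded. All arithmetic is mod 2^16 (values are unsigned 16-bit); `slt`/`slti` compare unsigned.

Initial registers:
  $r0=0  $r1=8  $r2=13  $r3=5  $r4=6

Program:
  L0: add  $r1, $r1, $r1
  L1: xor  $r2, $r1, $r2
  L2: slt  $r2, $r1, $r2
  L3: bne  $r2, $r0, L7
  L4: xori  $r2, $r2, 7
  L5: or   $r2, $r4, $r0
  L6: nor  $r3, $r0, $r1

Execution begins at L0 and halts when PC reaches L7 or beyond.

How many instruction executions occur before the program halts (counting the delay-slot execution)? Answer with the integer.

  step pc=0: add  $r1, $r1, $r1  regs=(0,16,13,5,6)
  step pc=1: xor  $r2, $r1, $r2  regs=(0,16,29,5,6)
  step pc=2: slt  $r2, $r1, $r2  regs=(0,16,1,5,6)
  step pc=3: bne  $r2, $r0, L7  cond=T  regs=(0,16,1,5,6)
  step pc=4: xori  $r2, $r2, 7  regs=(0,16,6,5,6)

5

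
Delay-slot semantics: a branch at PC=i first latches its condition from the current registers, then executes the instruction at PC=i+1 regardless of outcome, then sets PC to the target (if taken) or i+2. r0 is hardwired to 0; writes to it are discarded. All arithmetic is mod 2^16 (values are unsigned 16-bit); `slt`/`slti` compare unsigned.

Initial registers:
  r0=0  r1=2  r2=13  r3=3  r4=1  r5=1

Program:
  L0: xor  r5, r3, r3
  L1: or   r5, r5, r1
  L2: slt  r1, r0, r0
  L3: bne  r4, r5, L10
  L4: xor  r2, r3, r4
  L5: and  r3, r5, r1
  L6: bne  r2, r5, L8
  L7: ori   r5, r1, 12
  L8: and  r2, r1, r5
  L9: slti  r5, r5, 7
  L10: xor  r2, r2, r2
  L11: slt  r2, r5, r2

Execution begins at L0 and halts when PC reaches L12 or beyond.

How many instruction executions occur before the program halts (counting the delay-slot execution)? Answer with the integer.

[0] xor  r5, r3, r3  →  {r0:0, r1:2, r2:13, r3:3, r4:1, r5:0}
[1] or   r5, r5, r1  →  {r0:0, r1:2, r2:13, r3:3, r4:1, r5:2}
[2] slt  r1, r0, r0  →  {r0:0, r1:0, r2:13, r3:3, r4:1, r5:2}
[3] bne  r4, r5, L10  →  {r0:0, r1:0, r2:13, r3:3, r4:1, r5:2}  ⟨branch taken⟩
[4] xor  r2, r3, r4  →  {r0:0, r1:0, r2:2, r3:3, r4:1, r5:2}
[10] xor  r2, r2, r2  →  {r0:0, r1:0, r2:0, r3:3, r4:1, r5:2}
[11] slt  r2, r5, r2  →  {r0:0, r1:0, r2:0, r3:3, r4:1, r5:2}

7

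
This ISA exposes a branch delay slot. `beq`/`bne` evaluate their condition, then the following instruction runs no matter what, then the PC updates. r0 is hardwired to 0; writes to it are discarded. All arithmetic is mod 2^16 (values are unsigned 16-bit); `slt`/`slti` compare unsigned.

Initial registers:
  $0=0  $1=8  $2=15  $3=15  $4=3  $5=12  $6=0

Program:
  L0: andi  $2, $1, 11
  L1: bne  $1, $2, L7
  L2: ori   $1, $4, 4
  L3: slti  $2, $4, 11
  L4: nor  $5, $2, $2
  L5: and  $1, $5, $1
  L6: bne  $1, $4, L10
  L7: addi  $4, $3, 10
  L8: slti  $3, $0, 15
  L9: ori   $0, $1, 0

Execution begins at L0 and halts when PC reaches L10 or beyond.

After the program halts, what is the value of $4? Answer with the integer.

[0] andi  $2, $1, 11  →  {$0:0, $1:8, $2:8, $3:15, $4:3, $5:12, $6:0}
[1] bne  $1, $2, L7  →  {$0:0, $1:8, $2:8, $3:15, $4:3, $5:12, $6:0}  ⟨branch fallthrough⟩
[2] ori   $1, $4, 4  →  {$0:0, $1:7, $2:8, $3:15, $4:3, $5:12, $6:0}
[3] slti  $2, $4, 11  →  {$0:0, $1:7, $2:1, $3:15, $4:3, $5:12, $6:0}
[4] nor  $5, $2, $2  →  {$0:0, $1:7, $2:1, $3:15, $4:3, $5:65534, $6:0}
[5] and  $1, $5, $1  →  {$0:0, $1:6, $2:1, $3:15, $4:3, $5:65534, $6:0}
[6] bne  $1, $4, L10  →  {$0:0, $1:6, $2:1, $3:15, $4:3, $5:65534, $6:0}  ⟨branch taken⟩
[7] addi  $4, $3, 10  →  {$0:0, $1:6, $2:1, $3:15, $4:25, $5:65534, $6:0}

25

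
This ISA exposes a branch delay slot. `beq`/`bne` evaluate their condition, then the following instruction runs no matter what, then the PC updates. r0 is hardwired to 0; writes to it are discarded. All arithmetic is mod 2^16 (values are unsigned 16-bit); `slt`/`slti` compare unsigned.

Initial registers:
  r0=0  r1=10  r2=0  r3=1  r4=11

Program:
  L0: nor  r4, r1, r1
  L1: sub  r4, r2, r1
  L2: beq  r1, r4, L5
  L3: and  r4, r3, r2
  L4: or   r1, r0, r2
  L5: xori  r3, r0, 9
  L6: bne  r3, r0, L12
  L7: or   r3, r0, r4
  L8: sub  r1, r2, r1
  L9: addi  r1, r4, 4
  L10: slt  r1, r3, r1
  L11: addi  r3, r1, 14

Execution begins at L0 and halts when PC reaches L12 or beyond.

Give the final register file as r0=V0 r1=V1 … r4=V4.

PC=0  nor  r4, r1, r1        | r0=0 r1=10 r2=0 r3=1 r4=65525
PC=1  sub  r4, r2, r1        | r0=0 r1=10 r2=0 r3=1 r4=65526
PC=2  beq  r1, r4, L5        | r0=0 r1=10 r2=0 r3=1 r4=65526  [not taken]
PC=3  and  r4, r3, r2        | r0=0 r1=10 r2=0 r3=1 r4=0
PC=4  or   r1, r0, r2        | r0=0 r1=0 r2=0 r3=1 r4=0
PC=5  xori  r3, r0, 9        | r0=0 r1=0 r2=0 r3=9 r4=0
PC=6  bne  r3, r0, L12       | r0=0 r1=0 r2=0 r3=9 r4=0  [TAKEN]
PC=7  or   r3, r0, r4        | r0=0 r1=0 r2=0 r3=0 r4=0

r0=0 r1=0 r2=0 r3=0 r4=0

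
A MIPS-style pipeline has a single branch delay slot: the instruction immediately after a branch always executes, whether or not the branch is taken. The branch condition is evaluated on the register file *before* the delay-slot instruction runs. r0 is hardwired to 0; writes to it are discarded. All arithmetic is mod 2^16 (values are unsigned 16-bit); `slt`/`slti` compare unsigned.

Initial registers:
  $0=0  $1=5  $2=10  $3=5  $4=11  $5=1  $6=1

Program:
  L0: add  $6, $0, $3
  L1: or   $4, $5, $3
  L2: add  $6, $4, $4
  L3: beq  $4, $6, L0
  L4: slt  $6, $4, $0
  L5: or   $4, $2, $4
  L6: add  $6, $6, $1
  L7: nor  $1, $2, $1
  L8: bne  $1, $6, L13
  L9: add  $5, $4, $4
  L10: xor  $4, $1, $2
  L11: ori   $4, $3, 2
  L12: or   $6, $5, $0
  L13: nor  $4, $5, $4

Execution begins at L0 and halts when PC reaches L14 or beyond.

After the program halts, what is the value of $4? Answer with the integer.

65504

[0] add  $6, $0, $3  →  {$0:0, $1:5, $2:10, $3:5, $4:11, $5:1, $6:5}
[1] or   $4, $5, $3  →  {$0:0, $1:5, $2:10, $3:5, $4:5, $5:1, $6:5}
[2] add  $6, $4, $4  →  {$0:0, $1:5, $2:10, $3:5, $4:5, $5:1, $6:10}
[3] beq  $4, $6, L0  →  {$0:0, $1:5, $2:10, $3:5, $4:5, $5:1, $6:10}  ⟨branch fallthrough⟩
[4] slt  $6, $4, $0  →  {$0:0, $1:5, $2:10, $3:5, $4:5, $5:1, $6:0}
[5] or   $4, $2, $4  →  {$0:0, $1:5, $2:10, $3:5, $4:15, $5:1, $6:0}
[6] add  $6, $6, $1  →  {$0:0, $1:5, $2:10, $3:5, $4:15, $5:1, $6:5}
[7] nor  $1, $2, $1  →  {$0:0, $1:65520, $2:10, $3:5, $4:15, $5:1, $6:5}
[8] bne  $1, $6, L13  →  {$0:0, $1:65520, $2:10, $3:5, $4:15, $5:1, $6:5}  ⟨branch taken⟩
[9] add  $5, $4, $4  →  {$0:0, $1:65520, $2:10, $3:5, $4:15, $5:30, $6:5}
[13] nor  $4, $5, $4  →  {$0:0, $1:65520, $2:10, $3:5, $4:65504, $5:30, $6:5}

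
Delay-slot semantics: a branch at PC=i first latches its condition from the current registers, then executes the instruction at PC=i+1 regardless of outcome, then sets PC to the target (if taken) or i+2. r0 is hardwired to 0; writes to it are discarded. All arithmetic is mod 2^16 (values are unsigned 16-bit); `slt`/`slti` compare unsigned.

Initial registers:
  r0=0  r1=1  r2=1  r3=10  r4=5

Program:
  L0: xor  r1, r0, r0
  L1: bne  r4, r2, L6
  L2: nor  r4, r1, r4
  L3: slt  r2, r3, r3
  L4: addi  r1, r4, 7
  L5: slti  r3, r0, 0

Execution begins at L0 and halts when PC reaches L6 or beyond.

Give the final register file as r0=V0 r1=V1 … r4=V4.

r0=0 r1=0 r2=1 r3=10 r4=65530

[0] xor  r1, r0, r0  →  {r0:0, r1:0, r2:1, r3:10, r4:5}
[1] bne  r4, r2, L6  →  {r0:0, r1:0, r2:1, r3:10, r4:5}  ⟨branch taken⟩
[2] nor  r4, r1, r4  →  {r0:0, r1:0, r2:1, r3:10, r4:65530}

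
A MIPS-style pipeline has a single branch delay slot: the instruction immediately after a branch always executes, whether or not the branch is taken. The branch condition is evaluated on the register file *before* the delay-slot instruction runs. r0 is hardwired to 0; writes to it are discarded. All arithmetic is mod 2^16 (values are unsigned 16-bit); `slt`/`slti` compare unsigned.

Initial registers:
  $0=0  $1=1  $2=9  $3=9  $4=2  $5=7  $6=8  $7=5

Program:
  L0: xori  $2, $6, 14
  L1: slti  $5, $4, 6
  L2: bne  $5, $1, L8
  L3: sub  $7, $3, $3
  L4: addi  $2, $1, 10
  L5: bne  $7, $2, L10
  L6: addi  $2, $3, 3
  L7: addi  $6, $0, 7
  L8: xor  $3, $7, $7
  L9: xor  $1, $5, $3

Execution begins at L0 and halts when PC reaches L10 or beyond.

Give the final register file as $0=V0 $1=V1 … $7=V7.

$0=0 $1=1 $2=12 $3=9 $4=2 $5=1 $6=8 $7=0

#0 xori  $2, $6, 14 ; 0/1/6/9/2/7/8/5
#1 slti  $5, $4, 6 ; 0/1/6/9/2/1/8/5
#2 bne  $5, $1, L8 ; 0/1/6/9/2/1/8/5 ; →fallthru
#3 sub  $7, $3, $3 ; 0/1/6/9/2/1/8/0
#4 addi  $2, $1, 10 ; 0/1/11/9/2/1/8/0
#5 bne  $7, $2, L10 ; 0/1/11/9/2/1/8/0 ; →target
#6 addi  $2, $3, 3 ; 0/1/12/9/2/1/8/0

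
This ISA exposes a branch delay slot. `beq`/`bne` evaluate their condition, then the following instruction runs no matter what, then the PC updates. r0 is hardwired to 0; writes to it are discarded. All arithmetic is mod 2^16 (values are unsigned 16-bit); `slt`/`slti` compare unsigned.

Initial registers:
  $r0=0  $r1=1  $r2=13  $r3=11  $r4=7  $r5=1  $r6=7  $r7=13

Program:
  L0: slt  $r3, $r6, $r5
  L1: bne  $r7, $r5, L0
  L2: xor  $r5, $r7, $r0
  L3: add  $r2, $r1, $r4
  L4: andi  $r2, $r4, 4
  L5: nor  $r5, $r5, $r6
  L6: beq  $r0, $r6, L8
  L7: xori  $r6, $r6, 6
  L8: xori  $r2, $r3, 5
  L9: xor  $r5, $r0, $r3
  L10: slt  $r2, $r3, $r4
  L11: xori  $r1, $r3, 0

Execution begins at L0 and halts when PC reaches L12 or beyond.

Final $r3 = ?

1

  step pc=0: slt  $r3, $r6, $r5  regs=(0,1,13,0,7,1,7,13)
  step pc=1: bne  $r7, $r5, L0  cond=T  regs=(0,1,13,0,7,1,7,13)
  step pc=2: xor  $r5, $r7, $r0  regs=(0,1,13,0,7,13,7,13)
  step pc=0: slt  $r3, $r6, $r5  regs=(0,1,13,1,7,13,7,13)
  step pc=1: bne  $r7, $r5, L0  cond=F  regs=(0,1,13,1,7,13,7,13)
  step pc=2: xor  $r5, $r7, $r0  regs=(0,1,13,1,7,13,7,13)
  step pc=3: add  $r2, $r1, $r4  regs=(0,1,8,1,7,13,7,13)
  step pc=4: andi  $r2, $r4, 4  regs=(0,1,4,1,7,13,7,13)
  step pc=5: nor  $r5, $r5, $r6  regs=(0,1,4,1,7,65520,7,13)
  step pc=6: beq  $r0, $r6, L8  cond=F  regs=(0,1,4,1,7,65520,7,13)
  step pc=7: xori  $r6, $r6, 6  regs=(0,1,4,1,7,65520,1,13)
  step pc=8: xori  $r2, $r3, 5  regs=(0,1,4,1,7,65520,1,13)
  step pc=9: xor  $r5, $r0, $r3  regs=(0,1,4,1,7,1,1,13)
  step pc=10: slt  $r2, $r3, $r4  regs=(0,1,1,1,7,1,1,13)
  step pc=11: xori  $r1, $r3, 0  regs=(0,1,1,1,7,1,1,13)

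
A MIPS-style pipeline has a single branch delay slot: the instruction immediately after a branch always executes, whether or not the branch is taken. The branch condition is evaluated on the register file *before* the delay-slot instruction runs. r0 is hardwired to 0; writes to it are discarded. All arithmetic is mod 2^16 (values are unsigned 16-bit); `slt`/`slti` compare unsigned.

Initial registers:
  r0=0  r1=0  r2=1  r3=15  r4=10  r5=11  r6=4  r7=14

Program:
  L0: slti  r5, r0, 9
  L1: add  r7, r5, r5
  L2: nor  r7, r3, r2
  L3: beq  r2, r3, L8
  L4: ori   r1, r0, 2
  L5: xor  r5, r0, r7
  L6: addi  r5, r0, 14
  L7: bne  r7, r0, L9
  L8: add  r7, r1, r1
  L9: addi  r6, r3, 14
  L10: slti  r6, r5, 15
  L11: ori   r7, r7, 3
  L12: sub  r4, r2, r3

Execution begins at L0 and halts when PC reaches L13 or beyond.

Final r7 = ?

PC=0  slti  r5, r0, 9        | r0=0 r1=0 r2=1 r3=15 r4=10 r5=1 r6=4 r7=14
PC=1  add  r7, r5, r5        | r0=0 r1=0 r2=1 r3=15 r4=10 r5=1 r6=4 r7=2
PC=2  nor  r7, r3, r2        | r0=0 r1=0 r2=1 r3=15 r4=10 r5=1 r6=4 r7=65520
PC=3  beq  r2, r3, L8        | r0=0 r1=0 r2=1 r3=15 r4=10 r5=1 r6=4 r7=65520  [not taken]
PC=4  ori   r1, r0, 2        | r0=0 r1=2 r2=1 r3=15 r4=10 r5=1 r6=4 r7=65520
PC=5  xor  r5, r0, r7        | r0=0 r1=2 r2=1 r3=15 r4=10 r5=65520 r6=4 r7=65520
PC=6  addi  r5, r0, 14       | r0=0 r1=2 r2=1 r3=15 r4=10 r5=14 r6=4 r7=65520
PC=7  bne  r7, r0, L9        | r0=0 r1=2 r2=1 r3=15 r4=10 r5=14 r6=4 r7=65520  [TAKEN]
PC=8  add  r7, r1, r1        | r0=0 r1=2 r2=1 r3=15 r4=10 r5=14 r6=4 r7=4
PC=9  addi  r6, r3, 14       | r0=0 r1=2 r2=1 r3=15 r4=10 r5=14 r6=29 r7=4
PC=10 slti  r6, r5, 15       | r0=0 r1=2 r2=1 r3=15 r4=10 r5=14 r6=1 r7=4
PC=11 ori   r7, r7, 3        | r0=0 r1=2 r2=1 r3=15 r4=10 r5=14 r6=1 r7=7
PC=12 sub  r4, r2, r3        | r0=0 r1=2 r2=1 r3=15 r4=65522 r5=14 r6=1 r7=7

7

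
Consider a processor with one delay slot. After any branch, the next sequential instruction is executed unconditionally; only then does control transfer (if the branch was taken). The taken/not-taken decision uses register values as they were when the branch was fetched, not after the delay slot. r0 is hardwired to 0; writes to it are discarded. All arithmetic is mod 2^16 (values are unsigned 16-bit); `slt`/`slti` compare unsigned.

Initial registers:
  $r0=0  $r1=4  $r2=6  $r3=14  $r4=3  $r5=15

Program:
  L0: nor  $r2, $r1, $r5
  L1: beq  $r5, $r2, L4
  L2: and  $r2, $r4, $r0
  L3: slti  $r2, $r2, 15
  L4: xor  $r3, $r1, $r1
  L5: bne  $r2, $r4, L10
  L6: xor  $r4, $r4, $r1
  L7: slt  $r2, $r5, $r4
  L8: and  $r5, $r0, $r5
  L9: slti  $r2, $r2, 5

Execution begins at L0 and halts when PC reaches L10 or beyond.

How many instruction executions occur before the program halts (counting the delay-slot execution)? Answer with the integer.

7

#0 nor  $r2, $r1, $r5 ; 0/4/65520/14/3/15
#1 beq  $r5, $r2, L4 ; 0/4/65520/14/3/15 ; →fallthru
#2 and  $r2, $r4, $r0 ; 0/4/0/14/3/15
#3 slti  $r2, $r2, 15 ; 0/4/1/14/3/15
#4 xor  $r3, $r1, $r1 ; 0/4/1/0/3/15
#5 bne  $r2, $r4, L10 ; 0/4/1/0/3/15 ; →target
#6 xor  $r4, $r4, $r1 ; 0/4/1/0/7/15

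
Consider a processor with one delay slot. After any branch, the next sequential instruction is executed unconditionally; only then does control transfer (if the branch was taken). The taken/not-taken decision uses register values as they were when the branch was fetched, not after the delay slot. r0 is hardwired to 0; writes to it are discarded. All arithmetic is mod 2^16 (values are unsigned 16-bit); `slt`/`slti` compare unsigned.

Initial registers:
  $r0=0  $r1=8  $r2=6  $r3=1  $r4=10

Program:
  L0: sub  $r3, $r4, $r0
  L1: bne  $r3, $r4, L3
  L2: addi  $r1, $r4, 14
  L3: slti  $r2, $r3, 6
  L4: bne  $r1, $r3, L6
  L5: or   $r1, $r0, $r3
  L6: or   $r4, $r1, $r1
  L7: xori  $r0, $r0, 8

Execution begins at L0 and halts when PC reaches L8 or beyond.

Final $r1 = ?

10

#0 sub  $r3, $r4, $r0 ; 0/8/6/10/10
#1 bne  $r3, $r4, L3 ; 0/8/6/10/10 ; →fallthru
#2 addi  $r1, $r4, 14 ; 0/24/6/10/10
#3 slti  $r2, $r3, 6 ; 0/24/0/10/10
#4 bne  $r1, $r3, L6 ; 0/24/0/10/10 ; →target
#5 or   $r1, $r0, $r3 ; 0/10/0/10/10
#6 or   $r4, $r1, $r1 ; 0/10/0/10/10
#7 xori  $r0, $r0, 8 ; 0/10/0/10/10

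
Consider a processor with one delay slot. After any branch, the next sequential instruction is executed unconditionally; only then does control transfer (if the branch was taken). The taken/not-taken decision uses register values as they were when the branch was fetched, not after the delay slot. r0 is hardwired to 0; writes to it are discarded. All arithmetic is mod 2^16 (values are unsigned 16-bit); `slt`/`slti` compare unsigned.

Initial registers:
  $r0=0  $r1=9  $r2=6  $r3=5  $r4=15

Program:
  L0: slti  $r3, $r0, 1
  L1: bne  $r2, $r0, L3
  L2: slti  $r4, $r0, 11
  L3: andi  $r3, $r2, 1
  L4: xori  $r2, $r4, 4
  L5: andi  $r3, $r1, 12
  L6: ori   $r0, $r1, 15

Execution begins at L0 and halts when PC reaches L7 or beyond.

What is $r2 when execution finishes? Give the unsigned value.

PC=0  slti  $r3, $r0, 1      | $r0=0 $r1=9 $r2=6 $r3=1 $r4=15
PC=1  bne  $r2, $r0, L3      | $r0=0 $r1=9 $r2=6 $r3=1 $r4=15  [TAKEN]
PC=2  slti  $r4, $r0, 11     | $r0=0 $r1=9 $r2=6 $r3=1 $r4=1
PC=3  andi  $r3, $r2, 1      | $r0=0 $r1=9 $r2=6 $r3=0 $r4=1
PC=4  xori  $r2, $r4, 4      | $r0=0 $r1=9 $r2=5 $r3=0 $r4=1
PC=5  andi  $r3, $r1, 12     | $r0=0 $r1=9 $r2=5 $r3=8 $r4=1
PC=6  ori   $r0, $r1, 15     | $r0=0 $r1=9 $r2=5 $r3=8 $r4=1

5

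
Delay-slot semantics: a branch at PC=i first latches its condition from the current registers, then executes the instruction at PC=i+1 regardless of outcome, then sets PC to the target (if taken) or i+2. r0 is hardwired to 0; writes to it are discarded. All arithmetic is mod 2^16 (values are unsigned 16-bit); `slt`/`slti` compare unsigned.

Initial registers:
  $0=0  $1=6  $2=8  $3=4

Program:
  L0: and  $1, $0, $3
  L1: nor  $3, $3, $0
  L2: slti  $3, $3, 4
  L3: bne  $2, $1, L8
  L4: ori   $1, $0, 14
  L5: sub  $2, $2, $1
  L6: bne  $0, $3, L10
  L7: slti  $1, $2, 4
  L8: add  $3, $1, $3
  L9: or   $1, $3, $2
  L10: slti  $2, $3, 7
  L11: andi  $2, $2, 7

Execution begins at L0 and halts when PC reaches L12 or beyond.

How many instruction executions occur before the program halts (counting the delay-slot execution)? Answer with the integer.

PC=0  and  $1, $0, $3        | $0=0 $1=0 $2=8 $3=4
PC=1  nor  $3, $3, $0        | $0=0 $1=0 $2=8 $3=65531
PC=2  slti  $3, $3, 4        | $0=0 $1=0 $2=8 $3=0
PC=3  bne  $2, $1, L8        | $0=0 $1=0 $2=8 $3=0  [TAKEN]
PC=4  ori   $1, $0, 14       | $0=0 $1=14 $2=8 $3=0
PC=8  add  $3, $1, $3        | $0=0 $1=14 $2=8 $3=14
PC=9  or   $1, $3, $2        | $0=0 $1=14 $2=8 $3=14
PC=10 slti  $2, $3, 7        | $0=0 $1=14 $2=0 $3=14
PC=11 andi  $2, $2, 7        | $0=0 $1=14 $2=0 $3=14

9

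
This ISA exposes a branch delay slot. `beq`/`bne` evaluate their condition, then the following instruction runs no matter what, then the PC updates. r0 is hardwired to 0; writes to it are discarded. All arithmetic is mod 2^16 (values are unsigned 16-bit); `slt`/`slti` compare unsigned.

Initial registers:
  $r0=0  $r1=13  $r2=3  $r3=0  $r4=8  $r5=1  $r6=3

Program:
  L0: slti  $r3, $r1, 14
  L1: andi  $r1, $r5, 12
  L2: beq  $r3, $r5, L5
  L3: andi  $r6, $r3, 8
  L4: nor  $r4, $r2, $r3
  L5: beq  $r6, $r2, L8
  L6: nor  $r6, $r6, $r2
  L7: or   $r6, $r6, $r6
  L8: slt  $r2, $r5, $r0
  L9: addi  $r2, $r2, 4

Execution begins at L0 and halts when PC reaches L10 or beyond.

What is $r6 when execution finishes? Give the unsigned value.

PC=0  slti  $r3, $r1, 14     | $r0=0 $r1=13 $r2=3 $r3=1 $r4=8 $r5=1 $r6=3
PC=1  andi  $r1, $r5, 12     | $r0=0 $r1=0 $r2=3 $r3=1 $r4=8 $r5=1 $r6=3
PC=2  beq  $r3, $r5, L5      | $r0=0 $r1=0 $r2=3 $r3=1 $r4=8 $r5=1 $r6=3  [TAKEN]
PC=3  andi  $r6, $r3, 8      | $r0=0 $r1=0 $r2=3 $r3=1 $r4=8 $r5=1 $r6=0
PC=5  beq  $r6, $r2, L8      | $r0=0 $r1=0 $r2=3 $r3=1 $r4=8 $r5=1 $r6=0  [not taken]
PC=6  nor  $r6, $r6, $r2     | $r0=0 $r1=0 $r2=3 $r3=1 $r4=8 $r5=1 $r6=65532
PC=7  or   $r6, $r6, $r6     | $r0=0 $r1=0 $r2=3 $r3=1 $r4=8 $r5=1 $r6=65532
PC=8  slt  $r2, $r5, $r0     | $r0=0 $r1=0 $r2=0 $r3=1 $r4=8 $r5=1 $r6=65532
PC=9  addi  $r2, $r2, 4      | $r0=0 $r1=0 $r2=4 $r3=1 $r4=8 $r5=1 $r6=65532

65532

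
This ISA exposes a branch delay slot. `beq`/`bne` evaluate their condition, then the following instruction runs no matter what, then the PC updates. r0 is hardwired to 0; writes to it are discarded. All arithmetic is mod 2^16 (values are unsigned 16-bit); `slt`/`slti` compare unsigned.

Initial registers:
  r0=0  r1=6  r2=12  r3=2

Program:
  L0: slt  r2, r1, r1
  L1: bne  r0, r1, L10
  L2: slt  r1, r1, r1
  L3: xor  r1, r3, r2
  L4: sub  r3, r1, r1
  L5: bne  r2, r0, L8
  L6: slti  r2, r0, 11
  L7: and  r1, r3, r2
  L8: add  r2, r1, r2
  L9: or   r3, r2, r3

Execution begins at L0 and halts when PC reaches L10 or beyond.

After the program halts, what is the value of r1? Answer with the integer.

  step pc=0: slt  r2, r1, r1  regs=(0,6,0,2)
  step pc=1: bne  r0, r1, L10  cond=T  regs=(0,6,0,2)
  step pc=2: slt  r1, r1, r1  regs=(0,0,0,2)

0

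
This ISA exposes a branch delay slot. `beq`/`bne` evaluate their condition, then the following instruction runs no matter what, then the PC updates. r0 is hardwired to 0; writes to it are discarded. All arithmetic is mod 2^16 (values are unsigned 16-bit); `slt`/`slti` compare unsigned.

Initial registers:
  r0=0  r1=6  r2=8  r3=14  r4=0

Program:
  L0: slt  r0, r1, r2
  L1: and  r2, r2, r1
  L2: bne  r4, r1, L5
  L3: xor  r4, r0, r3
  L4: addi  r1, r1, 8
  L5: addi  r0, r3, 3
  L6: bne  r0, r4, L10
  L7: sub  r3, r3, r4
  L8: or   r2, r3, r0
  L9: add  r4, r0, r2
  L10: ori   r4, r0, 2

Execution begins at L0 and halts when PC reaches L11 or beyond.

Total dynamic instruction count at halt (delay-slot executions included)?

8

  step pc=0: slt  r0, r1, r2  regs=(0,6,8,14,0)
  step pc=1: and  r2, r2, r1  regs=(0,6,0,14,0)
  step pc=2: bne  r4, r1, L5  cond=T  regs=(0,6,0,14,0)
  step pc=3: xor  r4, r0, r3  regs=(0,6,0,14,14)
  step pc=5: addi  r0, r3, 3  regs=(0,6,0,14,14)
  step pc=6: bne  r0, r4, L10  cond=T  regs=(0,6,0,14,14)
  step pc=7: sub  r3, r3, r4  regs=(0,6,0,0,14)
  step pc=10: ori   r4, r0, 2  regs=(0,6,0,0,2)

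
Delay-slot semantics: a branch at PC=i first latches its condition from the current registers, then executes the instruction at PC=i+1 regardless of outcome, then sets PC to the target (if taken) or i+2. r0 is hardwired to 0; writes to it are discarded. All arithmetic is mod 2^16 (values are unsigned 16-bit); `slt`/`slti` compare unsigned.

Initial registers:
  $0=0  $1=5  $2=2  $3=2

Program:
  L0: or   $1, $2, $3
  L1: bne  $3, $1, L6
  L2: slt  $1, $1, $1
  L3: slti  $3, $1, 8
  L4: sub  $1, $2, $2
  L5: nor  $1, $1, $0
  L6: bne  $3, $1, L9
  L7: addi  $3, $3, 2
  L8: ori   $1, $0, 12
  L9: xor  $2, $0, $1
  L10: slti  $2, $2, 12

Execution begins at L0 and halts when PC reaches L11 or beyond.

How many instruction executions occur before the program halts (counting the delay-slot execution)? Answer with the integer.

  step pc=0: or   $1, $2, $3  regs=(0,2,2,2)
  step pc=1: bne  $3, $1, L6  cond=F  regs=(0,2,2,2)
  step pc=2: slt  $1, $1, $1  regs=(0,0,2,2)
  step pc=3: slti  $3, $1, 8  regs=(0,0,2,1)
  step pc=4: sub  $1, $2, $2  regs=(0,0,2,1)
  step pc=5: nor  $1, $1, $0  regs=(0,65535,2,1)
  step pc=6: bne  $3, $1, L9  cond=T  regs=(0,65535,2,1)
  step pc=7: addi  $3, $3, 2  regs=(0,65535,2,3)
  step pc=9: xor  $2, $0, $1  regs=(0,65535,65535,3)
  step pc=10: slti  $2, $2, 12  regs=(0,65535,0,3)

10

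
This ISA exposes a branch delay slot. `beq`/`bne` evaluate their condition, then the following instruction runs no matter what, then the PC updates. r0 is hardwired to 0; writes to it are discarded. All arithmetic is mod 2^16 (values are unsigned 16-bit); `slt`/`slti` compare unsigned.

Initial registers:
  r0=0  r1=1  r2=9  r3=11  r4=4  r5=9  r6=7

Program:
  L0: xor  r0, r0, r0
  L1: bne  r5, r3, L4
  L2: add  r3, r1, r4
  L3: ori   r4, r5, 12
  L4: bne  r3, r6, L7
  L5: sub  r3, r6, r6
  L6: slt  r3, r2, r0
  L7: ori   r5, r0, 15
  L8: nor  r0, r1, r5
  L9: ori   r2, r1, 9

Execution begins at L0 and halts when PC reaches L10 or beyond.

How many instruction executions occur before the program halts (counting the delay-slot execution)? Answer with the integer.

#0 xor  r0, r0, r0 ; 0/1/9/11/4/9/7
#1 bne  r5, r3, L4 ; 0/1/9/11/4/9/7 ; →target
#2 add  r3, r1, r4 ; 0/1/9/5/4/9/7
#4 bne  r3, r6, L7 ; 0/1/9/5/4/9/7 ; →target
#5 sub  r3, r6, r6 ; 0/1/9/0/4/9/7
#7 ori   r5, r0, 15 ; 0/1/9/0/4/15/7
#8 nor  r0, r1, r5 ; 0/1/9/0/4/15/7
#9 ori   r2, r1, 9 ; 0/1/9/0/4/15/7

8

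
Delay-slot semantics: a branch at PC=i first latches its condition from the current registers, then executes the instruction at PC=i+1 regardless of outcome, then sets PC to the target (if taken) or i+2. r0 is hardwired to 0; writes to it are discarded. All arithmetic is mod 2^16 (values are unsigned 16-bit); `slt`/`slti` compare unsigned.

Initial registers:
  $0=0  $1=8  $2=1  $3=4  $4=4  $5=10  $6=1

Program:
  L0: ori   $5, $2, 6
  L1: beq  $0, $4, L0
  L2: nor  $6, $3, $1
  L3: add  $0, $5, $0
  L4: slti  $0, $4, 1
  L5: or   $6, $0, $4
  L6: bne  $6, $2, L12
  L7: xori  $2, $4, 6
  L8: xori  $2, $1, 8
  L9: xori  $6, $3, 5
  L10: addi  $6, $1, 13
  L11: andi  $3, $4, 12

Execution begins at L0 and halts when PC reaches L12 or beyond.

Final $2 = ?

2

PC=0  ori   $5, $2, 6        | $0=0 $1=8 $2=1 $3=4 $4=4 $5=7 $6=1
PC=1  beq  $0, $4, L0        | $0=0 $1=8 $2=1 $3=4 $4=4 $5=7 $6=1  [not taken]
PC=2  nor  $6, $3, $1        | $0=0 $1=8 $2=1 $3=4 $4=4 $5=7 $6=65523
PC=3  add  $0, $5, $0        | $0=0 $1=8 $2=1 $3=4 $4=4 $5=7 $6=65523
PC=4  slti  $0, $4, 1        | $0=0 $1=8 $2=1 $3=4 $4=4 $5=7 $6=65523
PC=5  or   $6, $0, $4        | $0=0 $1=8 $2=1 $3=4 $4=4 $5=7 $6=4
PC=6  bne  $6, $2, L12       | $0=0 $1=8 $2=1 $3=4 $4=4 $5=7 $6=4  [TAKEN]
PC=7  xori  $2, $4, 6        | $0=0 $1=8 $2=2 $3=4 $4=4 $5=7 $6=4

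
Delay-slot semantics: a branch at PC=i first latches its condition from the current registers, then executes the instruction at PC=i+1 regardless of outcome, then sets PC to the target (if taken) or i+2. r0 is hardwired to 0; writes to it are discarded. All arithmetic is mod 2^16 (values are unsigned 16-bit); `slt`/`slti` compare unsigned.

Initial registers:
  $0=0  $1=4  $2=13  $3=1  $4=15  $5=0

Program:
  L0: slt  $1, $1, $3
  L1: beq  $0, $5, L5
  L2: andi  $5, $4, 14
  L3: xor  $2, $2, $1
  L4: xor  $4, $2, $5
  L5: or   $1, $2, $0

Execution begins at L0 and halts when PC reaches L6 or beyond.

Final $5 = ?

  step pc=0: slt  $1, $1, $3  regs=(0,0,13,1,15,0)
  step pc=1: beq  $0, $5, L5  cond=T  regs=(0,0,13,1,15,0)
  step pc=2: andi  $5, $4, 14  regs=(0,0,13,1,15,14)
  step pc=5: or   $1, $2, $0  regs=(0,13,13,1,15,14)

14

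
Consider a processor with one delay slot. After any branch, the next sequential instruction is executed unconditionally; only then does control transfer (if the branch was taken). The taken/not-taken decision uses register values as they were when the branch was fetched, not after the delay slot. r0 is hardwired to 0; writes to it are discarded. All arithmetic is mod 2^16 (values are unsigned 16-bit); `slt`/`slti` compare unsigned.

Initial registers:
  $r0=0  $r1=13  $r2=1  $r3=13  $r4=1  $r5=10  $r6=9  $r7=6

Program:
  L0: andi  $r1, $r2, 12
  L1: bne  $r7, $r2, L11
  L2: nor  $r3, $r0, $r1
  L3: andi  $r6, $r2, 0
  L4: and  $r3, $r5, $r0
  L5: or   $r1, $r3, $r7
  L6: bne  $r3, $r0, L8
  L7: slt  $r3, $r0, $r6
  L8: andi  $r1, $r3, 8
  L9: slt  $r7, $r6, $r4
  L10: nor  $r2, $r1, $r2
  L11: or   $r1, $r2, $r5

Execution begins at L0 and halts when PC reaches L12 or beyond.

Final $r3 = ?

  step pc=0: andi  $r1, $r2, 12  regs=(0,0,1,13,1,10,9,6)
  step pc=1: bne  $r7, $r2, L11  cond=T  regs=(0,0,1,13,1,10,9,6)
  step pc=2: nor  $r3, $r0, $r1  regs=(0,0,1,65535,1,10,9,6)
  step pc=11: or   $r1, $r2, $r5  regs=(0,11,1,65535,1,10,9,6)

65535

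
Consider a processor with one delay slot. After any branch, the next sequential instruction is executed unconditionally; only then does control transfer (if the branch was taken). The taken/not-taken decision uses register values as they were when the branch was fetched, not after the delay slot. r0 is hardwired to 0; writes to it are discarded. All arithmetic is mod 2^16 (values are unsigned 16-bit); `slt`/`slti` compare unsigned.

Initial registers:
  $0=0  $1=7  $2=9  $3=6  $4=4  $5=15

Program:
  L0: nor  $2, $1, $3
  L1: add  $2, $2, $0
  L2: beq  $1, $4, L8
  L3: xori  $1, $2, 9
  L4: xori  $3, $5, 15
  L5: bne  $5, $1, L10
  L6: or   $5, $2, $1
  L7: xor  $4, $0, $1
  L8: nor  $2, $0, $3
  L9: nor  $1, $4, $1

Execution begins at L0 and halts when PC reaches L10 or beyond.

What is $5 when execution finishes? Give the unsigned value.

#0 nor  $2, $1, $3 ; 0/7/65528/6/4/15
#1 add  $2, $2, $0 ; 0/7/65528/6/4/15
#2 beq  $1, $4, L8 ; 0/7/65528/6/4/15 ; →fallthru
#3 xori  $1, $2, 9 ; 0/65521/65528/6/4/15
#4 xori  $3, $5, 15 ; 0/65521/65528/0/4/15
#5 bne  $5, $1, L10 ; 0/65521/65528/0/4/15 ; →target
#6 or   $5, $2, $1 ; 0/65521/65528/0/4/65529

65529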